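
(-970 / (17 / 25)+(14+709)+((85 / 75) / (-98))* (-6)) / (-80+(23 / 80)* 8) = 5859332 / 647241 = 9.05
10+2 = 12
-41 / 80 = -0.51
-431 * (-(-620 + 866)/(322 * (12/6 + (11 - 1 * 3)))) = 53013/1610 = 32.93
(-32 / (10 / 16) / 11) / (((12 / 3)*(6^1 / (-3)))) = 32 / 55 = 0.58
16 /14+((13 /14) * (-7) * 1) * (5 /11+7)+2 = -3489 /77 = -45.31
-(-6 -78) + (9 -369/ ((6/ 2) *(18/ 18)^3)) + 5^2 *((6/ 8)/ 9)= -335/ 12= -27.92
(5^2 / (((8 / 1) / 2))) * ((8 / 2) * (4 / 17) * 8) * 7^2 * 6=235200 / 17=13835.29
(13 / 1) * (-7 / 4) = -91 / 4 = -22.75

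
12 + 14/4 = 15.50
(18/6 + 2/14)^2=484/49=9.88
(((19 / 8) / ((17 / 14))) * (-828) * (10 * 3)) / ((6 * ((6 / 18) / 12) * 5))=-991116 / 17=-58300.94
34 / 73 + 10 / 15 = 248 / 219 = 1.13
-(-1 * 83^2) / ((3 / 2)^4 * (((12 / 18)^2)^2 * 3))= 6889 / 3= 2296.33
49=49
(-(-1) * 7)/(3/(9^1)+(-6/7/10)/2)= 1470/61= 24.10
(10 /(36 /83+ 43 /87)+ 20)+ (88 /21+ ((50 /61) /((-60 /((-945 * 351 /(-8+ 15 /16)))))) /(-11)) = 995441130914 /10669888383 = 93.29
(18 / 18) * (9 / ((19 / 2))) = 18 / 19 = 0.95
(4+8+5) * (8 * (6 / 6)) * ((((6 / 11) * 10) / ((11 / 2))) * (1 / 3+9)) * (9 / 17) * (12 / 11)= 967680 / 1331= 727.03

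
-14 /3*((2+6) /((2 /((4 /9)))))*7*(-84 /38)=21952 /171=128.37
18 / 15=6 / 5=1.20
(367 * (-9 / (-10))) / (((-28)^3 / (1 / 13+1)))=-3303 / 203840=-0.02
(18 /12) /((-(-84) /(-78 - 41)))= -2.12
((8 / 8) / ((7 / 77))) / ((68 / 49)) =539 / 68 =7.93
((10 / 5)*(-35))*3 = -210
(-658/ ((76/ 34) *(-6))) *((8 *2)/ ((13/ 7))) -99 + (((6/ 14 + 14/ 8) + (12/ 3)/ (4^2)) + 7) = 1727849/ 5187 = 333.11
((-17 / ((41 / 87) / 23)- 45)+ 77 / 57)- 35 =-2122772 / 2337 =-908.33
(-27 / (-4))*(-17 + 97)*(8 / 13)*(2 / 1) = 8640 / 13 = 664.62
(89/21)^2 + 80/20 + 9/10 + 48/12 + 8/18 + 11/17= 2095633/74970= 27.95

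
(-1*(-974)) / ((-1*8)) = -487 / 4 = -121.75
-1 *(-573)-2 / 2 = 572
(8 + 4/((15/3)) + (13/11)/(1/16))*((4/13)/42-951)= -131887468/5005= -26351.14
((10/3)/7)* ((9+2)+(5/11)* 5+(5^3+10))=2330/33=70.61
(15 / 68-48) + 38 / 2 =-1957 / 68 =-28.78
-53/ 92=-0.58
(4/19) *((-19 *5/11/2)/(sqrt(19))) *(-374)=340 *sqrt(19)/19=78.00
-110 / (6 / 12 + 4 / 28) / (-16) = 385 / 36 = 10.69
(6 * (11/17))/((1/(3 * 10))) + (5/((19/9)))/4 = 151245/1292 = 117.06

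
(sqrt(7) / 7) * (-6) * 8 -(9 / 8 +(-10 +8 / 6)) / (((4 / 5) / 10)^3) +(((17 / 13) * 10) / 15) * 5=12258835 / 832 -48 * sqrt(7) / 7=14716.03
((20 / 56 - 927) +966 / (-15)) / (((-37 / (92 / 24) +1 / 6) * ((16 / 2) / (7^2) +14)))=4786737 / 648890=7.38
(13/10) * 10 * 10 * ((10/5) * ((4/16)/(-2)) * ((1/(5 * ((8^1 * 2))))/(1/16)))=-13/2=-6.50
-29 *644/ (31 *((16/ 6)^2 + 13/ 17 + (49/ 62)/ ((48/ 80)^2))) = -634984/ 10615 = -59.82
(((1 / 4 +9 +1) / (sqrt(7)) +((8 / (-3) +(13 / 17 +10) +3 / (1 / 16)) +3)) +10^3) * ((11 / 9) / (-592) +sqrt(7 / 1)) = 1095529 / 135864 +2686000525 * sqrt(7) / 2536128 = 2810.17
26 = 26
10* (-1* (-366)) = 3660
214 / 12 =107 / 6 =17.83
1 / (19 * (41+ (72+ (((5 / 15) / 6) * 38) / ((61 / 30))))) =183 / 396511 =0.00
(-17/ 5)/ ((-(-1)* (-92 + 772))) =-0.00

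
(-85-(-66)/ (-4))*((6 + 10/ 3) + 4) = -4060/ 3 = -1353.33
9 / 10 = 0.90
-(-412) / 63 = 412 / 63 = 6.54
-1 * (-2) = 2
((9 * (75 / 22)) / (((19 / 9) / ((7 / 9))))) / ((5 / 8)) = 3780 / 209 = 18.09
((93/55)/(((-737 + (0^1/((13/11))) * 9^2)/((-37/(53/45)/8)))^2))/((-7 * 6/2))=-0.00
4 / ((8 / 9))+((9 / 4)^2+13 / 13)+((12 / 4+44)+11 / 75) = 69251 / 1200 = 57.71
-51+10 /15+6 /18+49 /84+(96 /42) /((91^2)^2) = -284654662919 /5760296724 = -49.42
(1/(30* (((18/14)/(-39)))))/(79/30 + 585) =-91/52887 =-0.00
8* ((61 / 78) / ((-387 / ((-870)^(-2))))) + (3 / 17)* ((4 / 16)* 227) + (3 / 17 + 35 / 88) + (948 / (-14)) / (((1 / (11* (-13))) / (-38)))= -367948.84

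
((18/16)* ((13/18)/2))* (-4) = -13/8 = -1.62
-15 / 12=-5 / 4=-1.25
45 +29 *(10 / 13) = 875 / 13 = 67.31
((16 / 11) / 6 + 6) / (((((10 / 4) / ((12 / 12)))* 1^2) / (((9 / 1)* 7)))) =157.31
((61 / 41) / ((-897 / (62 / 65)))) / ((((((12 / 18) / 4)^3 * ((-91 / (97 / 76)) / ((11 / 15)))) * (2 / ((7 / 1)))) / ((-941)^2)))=10719794143542 / 984091225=10893.09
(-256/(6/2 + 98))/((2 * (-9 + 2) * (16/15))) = 120/707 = 0.17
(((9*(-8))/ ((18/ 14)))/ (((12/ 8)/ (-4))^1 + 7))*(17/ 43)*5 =-38080/ 2279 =-16.71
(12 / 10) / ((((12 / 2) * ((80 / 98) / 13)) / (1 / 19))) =637 / 3800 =0.17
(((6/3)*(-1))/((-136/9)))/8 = 9/544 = 0.02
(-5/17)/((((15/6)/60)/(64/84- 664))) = 557120/119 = 4681.68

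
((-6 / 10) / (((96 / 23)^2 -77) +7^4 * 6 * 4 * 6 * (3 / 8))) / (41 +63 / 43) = -68241 / 625911249370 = -0.00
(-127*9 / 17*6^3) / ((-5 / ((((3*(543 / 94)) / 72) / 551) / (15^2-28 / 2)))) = 5585841 / 928925390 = 0.01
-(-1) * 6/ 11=0.55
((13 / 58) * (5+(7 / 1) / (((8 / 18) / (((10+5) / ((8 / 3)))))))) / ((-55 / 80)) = -38935 / 1276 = -30.51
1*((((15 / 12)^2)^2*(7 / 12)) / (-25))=-175 / 3072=-0.06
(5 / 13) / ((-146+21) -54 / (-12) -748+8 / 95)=-950 / 2144987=-0.00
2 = 2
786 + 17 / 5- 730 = 297 / 5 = 59.40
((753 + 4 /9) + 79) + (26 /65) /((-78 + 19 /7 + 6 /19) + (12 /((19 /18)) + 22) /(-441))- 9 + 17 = 840.44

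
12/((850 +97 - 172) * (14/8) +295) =48/6605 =0.01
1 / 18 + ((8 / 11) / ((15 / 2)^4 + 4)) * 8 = 576011 / 10036422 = 0.06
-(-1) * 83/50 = 1.66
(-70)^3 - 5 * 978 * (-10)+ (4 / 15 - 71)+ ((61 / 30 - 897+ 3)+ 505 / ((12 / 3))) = -294936.45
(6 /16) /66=1 /176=0.01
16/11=1.45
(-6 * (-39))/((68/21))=2457/34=72.26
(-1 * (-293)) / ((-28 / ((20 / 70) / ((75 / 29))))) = -8497 / 7350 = -1.16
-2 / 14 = -1 / 7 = -0.14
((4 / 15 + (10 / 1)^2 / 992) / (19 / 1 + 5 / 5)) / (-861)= -1367 / 64058400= -0.00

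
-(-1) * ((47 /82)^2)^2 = 4879681 /45212176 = 0.11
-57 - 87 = -144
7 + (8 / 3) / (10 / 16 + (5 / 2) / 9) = 647 / 65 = 9.95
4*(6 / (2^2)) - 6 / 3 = 4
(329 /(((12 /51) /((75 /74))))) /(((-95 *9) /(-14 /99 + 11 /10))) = -5307757 /3340656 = -1.59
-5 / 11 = -0.45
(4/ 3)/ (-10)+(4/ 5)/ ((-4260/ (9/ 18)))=-1421/ 10650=-0.13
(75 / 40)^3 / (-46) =-3375 / 23552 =-0.14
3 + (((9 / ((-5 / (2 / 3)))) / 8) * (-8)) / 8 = 63 / 20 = 3.15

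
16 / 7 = 2.29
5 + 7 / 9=52 / 9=5.78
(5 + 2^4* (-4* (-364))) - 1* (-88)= 23389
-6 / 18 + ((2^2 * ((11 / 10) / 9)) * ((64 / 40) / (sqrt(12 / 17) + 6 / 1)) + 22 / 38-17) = -1776413 / 106875-44 * sqrt(51) / 16875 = -16.64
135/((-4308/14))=-315/718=-0.44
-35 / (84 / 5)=-25 / 12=-2.08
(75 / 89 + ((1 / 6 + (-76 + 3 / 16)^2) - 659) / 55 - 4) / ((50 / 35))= 2351674549 / 37593600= 62.56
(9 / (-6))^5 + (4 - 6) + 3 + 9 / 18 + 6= -3 / 32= -0.09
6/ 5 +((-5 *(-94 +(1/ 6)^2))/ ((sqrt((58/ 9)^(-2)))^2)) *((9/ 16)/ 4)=71158679/ 25920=2745.32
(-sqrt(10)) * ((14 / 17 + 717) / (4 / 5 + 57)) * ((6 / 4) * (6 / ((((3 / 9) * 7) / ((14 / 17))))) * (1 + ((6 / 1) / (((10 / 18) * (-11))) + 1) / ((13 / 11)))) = -43491492 * sqrt(10) / 1085773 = -126.67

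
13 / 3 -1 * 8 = -11 / 3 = -3.67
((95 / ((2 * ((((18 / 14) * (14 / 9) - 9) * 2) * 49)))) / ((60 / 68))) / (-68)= 19 / 16464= 0.00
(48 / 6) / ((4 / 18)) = 36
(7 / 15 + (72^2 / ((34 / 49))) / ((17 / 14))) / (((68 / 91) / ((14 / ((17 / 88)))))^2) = 20954028430487152 / 362063535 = 57873898.93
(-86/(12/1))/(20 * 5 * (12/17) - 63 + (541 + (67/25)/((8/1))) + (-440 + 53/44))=-804100/12356337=-0.07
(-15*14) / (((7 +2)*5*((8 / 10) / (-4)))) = 23.33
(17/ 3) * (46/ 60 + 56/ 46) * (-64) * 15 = -744736/ 69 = -10793.28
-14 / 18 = -7 / 9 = -0.78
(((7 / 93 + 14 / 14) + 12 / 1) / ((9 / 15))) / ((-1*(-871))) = 6080 / 243009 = 0.03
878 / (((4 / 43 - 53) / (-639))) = 24124806 / 2275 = 10604.31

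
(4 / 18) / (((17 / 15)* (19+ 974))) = 10 / 50643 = 0.00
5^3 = 125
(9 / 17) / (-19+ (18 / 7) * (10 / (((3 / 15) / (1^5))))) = 63 / 13039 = 0.00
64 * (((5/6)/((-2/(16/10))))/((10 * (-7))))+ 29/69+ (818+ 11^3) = 1730774/805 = 2150.03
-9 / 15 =-3 / 5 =-0.60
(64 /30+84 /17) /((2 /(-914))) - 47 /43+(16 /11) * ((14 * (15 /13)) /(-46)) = -116654218621 /36063885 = -3234.65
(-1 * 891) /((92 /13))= -11583 /92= -125.90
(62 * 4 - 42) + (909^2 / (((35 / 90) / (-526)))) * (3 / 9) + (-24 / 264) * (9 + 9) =-28685155460 / 77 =-372534486.49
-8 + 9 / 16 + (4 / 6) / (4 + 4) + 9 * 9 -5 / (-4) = 74.90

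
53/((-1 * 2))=-26.50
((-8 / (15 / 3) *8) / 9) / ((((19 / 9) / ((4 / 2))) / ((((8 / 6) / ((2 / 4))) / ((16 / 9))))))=-192 / 95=-2.02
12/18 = 2/3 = 0.67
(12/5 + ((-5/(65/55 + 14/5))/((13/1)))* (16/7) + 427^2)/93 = 18168390353/9266985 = 1960.55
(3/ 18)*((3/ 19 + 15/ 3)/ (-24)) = -49/ 1368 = -0.04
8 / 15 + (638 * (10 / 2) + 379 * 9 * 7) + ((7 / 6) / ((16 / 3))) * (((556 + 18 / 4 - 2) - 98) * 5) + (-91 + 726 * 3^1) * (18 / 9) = 30475397 / 960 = 31745.21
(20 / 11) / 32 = 5 / 88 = 0.06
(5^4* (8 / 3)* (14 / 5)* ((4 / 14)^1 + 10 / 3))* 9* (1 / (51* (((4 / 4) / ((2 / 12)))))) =76000 / 153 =496.73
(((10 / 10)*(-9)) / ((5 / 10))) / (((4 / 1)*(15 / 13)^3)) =-2197 / 750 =-2.93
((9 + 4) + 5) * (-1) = -18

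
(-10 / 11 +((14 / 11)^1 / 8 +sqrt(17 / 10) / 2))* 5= -15 / 4 +sqrt(170) / 4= -0.49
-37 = -37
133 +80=213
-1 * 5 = -5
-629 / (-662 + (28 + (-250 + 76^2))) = -629 / 4892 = -0.13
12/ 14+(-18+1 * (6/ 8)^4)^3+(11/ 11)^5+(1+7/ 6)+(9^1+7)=-1941222515515/ 352321536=-5509.80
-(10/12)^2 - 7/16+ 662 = 95165/144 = 660.87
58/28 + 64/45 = 3.49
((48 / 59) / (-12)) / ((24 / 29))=-29 / 354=-0.08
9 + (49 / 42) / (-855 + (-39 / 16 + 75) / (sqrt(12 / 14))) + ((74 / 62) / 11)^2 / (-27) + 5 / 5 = 143828897464031 / 14385496585977 - 2408*sqrt(42) / 123713217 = 10.00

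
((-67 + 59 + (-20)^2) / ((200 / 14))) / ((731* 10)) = 343 / 91375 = 0.00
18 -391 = -373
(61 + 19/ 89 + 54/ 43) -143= -308191/ 3827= -80.53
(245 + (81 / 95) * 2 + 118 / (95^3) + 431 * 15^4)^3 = 6547177240568468042151265330841126925632 / 630249409724609375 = 10388232245119102630781.94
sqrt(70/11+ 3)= sqrt(1133)/11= 3.06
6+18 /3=12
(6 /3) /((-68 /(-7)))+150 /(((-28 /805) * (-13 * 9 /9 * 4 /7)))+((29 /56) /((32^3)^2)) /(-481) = 21964248085974687 /37821482008576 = 580.73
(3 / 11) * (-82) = -246 / 11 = -22.36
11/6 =1.83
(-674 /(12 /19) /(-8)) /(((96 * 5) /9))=6403 /2560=2.50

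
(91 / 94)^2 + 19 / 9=242413 / 79524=3.05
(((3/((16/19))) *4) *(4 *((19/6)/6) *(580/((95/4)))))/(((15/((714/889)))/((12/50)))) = 149872/15875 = 9.44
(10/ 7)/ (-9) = -10/ 63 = -0.16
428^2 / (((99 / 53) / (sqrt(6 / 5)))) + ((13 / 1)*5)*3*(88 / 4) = 111718.33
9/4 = 2.25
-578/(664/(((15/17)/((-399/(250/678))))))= 10625/14968884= 0.00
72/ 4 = 18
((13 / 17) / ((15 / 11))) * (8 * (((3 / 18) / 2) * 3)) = 286 / 255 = 1.12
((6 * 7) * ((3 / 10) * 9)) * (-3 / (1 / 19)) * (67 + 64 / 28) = -447849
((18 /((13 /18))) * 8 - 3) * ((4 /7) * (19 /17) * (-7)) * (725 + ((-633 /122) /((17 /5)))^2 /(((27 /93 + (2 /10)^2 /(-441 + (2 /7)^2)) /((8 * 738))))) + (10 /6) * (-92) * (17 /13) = -73154932331007157413880 /1732375787189541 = -42228096.74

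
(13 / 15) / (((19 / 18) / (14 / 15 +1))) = 754 / 475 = 1.59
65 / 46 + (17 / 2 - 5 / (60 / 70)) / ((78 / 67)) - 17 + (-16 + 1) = -152291 / 5382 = -28.30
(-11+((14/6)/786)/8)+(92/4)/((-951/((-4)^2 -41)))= -62160949/5979888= -10.40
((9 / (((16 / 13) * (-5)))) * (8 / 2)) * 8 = -234 / 5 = -46.80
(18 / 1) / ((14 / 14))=18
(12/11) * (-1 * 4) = -48/11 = -4.36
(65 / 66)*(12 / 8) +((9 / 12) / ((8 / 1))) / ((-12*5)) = 10389 / 7040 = 1.48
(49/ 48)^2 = 2401/ 2304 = 1.04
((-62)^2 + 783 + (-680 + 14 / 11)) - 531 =37590 / 11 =3417.27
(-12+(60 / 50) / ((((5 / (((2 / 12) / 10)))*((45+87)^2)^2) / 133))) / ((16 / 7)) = -6375511295069 / 1214383104000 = -5.25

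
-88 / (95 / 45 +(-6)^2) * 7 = -792 / 49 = -16.16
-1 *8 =-8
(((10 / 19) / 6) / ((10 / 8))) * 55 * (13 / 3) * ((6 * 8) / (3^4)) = 45760 / 4617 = 9.91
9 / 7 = 1.29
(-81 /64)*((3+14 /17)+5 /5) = -3321 /544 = -6.10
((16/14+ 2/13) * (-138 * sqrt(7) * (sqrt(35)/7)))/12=-1357 * sqrt(5)/91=-33.34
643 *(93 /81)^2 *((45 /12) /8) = 3089615 /7776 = 397.33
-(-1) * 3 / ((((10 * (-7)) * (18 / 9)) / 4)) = -0.09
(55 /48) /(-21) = -55 /1008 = -0.05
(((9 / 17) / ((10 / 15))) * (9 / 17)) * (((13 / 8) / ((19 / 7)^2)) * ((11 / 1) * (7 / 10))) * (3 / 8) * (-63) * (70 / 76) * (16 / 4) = -15768713961 / 253728128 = -62.15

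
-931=-931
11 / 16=0.69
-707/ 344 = -2.06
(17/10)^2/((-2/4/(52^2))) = -390728/25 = -15629.12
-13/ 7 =-1.86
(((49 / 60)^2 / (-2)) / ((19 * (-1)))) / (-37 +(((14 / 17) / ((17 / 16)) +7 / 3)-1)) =-693889 / 1379445600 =-0.00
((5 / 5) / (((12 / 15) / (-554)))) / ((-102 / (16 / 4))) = 1385 / 51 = 27.16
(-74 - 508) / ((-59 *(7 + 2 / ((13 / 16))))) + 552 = 553.04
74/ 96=0.77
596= 596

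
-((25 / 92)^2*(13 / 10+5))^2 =-62015625 / 286557184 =-0.22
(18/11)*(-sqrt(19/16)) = -9*sqrt(19)/22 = -1.78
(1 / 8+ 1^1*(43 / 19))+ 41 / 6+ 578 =267773 / 456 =587.22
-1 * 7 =-7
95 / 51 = 1.86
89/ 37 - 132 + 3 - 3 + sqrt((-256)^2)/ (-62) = -153381/ 1147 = -133.72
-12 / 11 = -1.09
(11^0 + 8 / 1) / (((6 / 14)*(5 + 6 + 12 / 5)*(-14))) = -15 / 134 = -0.11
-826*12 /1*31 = -307272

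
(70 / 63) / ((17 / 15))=50 / 51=0.98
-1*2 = -2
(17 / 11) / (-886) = -17 / 9746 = -0.00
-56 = -56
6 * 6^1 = 36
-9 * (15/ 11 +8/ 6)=-24.27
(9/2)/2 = 9/4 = 2.25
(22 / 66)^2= 1 / 9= 0.11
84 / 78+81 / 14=1249 / 182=6.86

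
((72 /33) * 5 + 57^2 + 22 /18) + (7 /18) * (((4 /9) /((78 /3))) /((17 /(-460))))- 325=578121133 /196911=2935.95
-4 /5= -0.80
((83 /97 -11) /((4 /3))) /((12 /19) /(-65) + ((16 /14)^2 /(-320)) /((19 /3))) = 783510 /1067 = 734.31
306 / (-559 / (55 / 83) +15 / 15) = -495 / 1363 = -0.36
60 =60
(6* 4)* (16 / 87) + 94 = 2854 / 29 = 98.41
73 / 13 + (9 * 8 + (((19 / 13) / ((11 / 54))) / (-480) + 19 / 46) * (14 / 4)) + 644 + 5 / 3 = 88004579 / 121440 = 724.68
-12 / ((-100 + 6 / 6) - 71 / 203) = 609 / 5042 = 0.12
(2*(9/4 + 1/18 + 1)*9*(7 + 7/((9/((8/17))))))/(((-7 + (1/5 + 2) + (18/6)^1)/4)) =-78890/81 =-973.95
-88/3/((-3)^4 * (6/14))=-616/729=-0.84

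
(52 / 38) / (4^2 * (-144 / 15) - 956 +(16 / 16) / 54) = -7020 / 5692153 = -0.00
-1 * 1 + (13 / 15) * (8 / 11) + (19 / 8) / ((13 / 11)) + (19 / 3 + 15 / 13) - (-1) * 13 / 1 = 126567 / 5720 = 22.13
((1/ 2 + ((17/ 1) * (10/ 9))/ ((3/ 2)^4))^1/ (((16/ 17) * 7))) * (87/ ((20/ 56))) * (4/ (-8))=-3041317/ 38880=-78.22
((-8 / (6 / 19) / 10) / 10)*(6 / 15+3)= -323 / 375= -0.86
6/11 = 0.55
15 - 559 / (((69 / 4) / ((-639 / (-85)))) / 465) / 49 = -44005539 / 19159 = -2296.86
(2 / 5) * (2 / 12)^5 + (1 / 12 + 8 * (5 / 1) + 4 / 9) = 787861 / 19440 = 40.53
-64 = -64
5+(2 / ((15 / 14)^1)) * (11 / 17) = 6.21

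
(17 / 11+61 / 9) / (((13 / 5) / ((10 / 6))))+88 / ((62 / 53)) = 9642452 / 119691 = 80.56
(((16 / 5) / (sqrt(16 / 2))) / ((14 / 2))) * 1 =4 * sqrt(2) / 35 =0.16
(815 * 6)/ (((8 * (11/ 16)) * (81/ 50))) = 163000/ 297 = 548.82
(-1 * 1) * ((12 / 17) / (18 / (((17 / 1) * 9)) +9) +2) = -322 / 155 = -2.08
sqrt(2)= 1.41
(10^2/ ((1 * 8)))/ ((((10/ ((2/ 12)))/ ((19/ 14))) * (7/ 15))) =475/ 784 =0.61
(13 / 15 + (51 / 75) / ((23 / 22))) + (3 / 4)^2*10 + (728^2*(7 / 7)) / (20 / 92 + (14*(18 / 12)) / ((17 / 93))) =716030826611 / 155263800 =4611.70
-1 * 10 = -10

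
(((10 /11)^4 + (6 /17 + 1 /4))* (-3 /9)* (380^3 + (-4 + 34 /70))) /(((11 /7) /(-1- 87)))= 1317174096.73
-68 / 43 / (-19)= 68 / 817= 0.08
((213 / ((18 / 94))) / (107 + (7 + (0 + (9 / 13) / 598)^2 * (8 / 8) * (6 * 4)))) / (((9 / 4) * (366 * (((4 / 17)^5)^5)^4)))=3288732153432175764297239292857672193708936403213522459785205281527574773627038054708212936050697723621055962093856378468855891058009 / 402225059672407297138245503091467934663552164004693331291236955374747648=8176348226812839009726970000000000000000000000000000000000000.00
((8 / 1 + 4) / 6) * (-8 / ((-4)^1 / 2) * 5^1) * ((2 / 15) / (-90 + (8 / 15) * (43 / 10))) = -200 / 3289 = -0.06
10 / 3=3.33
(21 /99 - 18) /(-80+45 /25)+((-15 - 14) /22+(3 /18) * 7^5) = 36129380 /12903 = 2800.08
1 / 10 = 0.10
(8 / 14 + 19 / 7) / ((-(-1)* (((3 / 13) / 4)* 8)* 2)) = 299 / 84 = 3.56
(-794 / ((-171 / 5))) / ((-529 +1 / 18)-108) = -1588 / 43567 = -0.04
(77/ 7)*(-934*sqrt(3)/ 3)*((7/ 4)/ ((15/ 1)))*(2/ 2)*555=-1330483*sqrt(3)/ 6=-384077.36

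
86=86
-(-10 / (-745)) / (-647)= 0.00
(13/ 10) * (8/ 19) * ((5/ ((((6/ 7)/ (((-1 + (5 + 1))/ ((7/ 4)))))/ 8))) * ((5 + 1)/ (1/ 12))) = 99840/ 19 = 5254.74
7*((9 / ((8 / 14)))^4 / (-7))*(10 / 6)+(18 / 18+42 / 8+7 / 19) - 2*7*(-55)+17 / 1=-494983605 / 4864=-101764.72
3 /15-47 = -234 /5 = -46.80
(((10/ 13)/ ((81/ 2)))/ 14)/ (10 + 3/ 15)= 50/ 375921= 0.00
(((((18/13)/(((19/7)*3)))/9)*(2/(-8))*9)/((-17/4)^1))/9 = 14/12597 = 0.00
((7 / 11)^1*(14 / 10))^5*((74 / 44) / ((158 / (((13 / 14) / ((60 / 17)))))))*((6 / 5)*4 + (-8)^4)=76883346554287 / 11927839687500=6.45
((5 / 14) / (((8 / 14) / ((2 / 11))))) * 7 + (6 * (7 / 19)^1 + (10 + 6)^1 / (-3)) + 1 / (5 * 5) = -2.29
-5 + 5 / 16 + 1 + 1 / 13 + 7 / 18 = -6031 / 1872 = -3.22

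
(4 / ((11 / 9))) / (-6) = -6 / 11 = -0.55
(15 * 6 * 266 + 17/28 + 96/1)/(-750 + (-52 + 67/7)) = -673025/22188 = -30.33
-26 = -26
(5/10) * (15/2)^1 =15/4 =3.75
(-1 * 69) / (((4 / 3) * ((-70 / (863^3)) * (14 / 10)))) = 133046278929 / 392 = 339403772.78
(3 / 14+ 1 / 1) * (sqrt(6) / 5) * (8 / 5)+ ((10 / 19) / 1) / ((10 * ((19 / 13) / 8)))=104 / 361+ 68 * sqrt(6) / 175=1.24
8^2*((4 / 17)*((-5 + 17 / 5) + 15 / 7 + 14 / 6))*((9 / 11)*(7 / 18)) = 38656 / 2805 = 13.78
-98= -98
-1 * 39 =-39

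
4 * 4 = 16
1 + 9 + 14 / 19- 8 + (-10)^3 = -18948 / 19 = -997.26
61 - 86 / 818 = 24906 / 409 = 60.89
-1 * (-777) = 777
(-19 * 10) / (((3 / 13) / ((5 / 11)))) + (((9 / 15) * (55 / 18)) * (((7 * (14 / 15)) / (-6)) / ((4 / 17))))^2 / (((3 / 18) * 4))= -2277553741 / 8553600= -266.27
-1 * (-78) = 78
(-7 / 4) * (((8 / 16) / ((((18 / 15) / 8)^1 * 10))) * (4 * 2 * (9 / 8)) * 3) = -63 / 4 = -15.75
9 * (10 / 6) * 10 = 150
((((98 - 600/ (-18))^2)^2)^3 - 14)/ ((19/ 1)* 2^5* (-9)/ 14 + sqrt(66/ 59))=-878513220603682907214119890526332912/ 13039578979335 - 342863099031321384394449109817369* sqrt(3894)/ 117356210814015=-67555131911330159831395.79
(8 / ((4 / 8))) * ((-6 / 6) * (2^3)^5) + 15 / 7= -3670001 / 7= -524285.86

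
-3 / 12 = -1 / 4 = -0.25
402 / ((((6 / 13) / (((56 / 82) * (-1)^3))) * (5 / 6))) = -146328 / 205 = -713.80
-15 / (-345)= 1 / 23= 0.04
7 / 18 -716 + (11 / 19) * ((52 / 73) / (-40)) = -44665511 / 62415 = -715.62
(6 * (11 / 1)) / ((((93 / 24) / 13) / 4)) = 27456 / 31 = 885.68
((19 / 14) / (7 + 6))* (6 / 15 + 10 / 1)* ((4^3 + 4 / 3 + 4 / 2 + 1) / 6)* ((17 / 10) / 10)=13243 / 6300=2.10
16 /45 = 0.36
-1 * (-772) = 772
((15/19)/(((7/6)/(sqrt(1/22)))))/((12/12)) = 45 * sqrt(22)/1463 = 0.14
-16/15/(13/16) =-256/195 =-1.31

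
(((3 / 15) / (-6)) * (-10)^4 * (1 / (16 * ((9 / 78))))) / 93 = -1625 / 837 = -1.94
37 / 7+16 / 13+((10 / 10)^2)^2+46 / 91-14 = -544 / 91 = -5.98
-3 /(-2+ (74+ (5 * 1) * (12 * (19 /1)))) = -0.00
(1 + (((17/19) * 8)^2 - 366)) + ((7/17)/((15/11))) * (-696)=-16076769/30685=-523.93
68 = 68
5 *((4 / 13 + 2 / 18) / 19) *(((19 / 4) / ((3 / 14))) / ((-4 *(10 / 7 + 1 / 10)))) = -60025 / 150228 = -0.40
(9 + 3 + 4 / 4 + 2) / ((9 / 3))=5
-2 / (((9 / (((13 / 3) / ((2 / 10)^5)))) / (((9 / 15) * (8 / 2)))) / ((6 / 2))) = -65000 / 3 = -21666.67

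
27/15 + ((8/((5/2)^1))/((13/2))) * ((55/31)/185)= 134551/74555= 1.80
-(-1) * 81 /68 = 81 /68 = 1.19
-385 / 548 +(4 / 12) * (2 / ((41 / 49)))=6349 / 67404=0.09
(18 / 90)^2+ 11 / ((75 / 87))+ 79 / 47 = 14.48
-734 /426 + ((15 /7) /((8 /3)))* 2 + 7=41057 /5964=6.88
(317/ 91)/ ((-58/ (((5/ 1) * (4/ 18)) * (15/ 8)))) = -7925/ 63336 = -0.13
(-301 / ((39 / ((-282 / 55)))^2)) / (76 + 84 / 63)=-0.07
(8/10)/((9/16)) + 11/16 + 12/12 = 2239/720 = 3.11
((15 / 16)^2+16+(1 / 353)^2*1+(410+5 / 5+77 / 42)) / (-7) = -41123338339 / 669897984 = -61.39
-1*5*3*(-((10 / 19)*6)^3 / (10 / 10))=3240000 / 6859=472.37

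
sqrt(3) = 1.73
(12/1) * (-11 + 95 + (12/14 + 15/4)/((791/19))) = 5588649/5537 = 1009.33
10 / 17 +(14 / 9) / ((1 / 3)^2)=248 / 17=14.59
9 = 9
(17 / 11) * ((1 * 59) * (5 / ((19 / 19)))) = 5015 / 11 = 455.91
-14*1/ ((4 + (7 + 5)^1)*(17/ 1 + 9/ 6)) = -7/ 148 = -0.05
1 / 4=0.25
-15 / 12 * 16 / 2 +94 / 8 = 7 / 4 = 1.75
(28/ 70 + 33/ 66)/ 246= 3/ 820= 0.00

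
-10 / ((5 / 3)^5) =-486 / 625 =-0.78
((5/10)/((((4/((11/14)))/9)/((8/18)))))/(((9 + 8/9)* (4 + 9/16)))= 396/45479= 0.01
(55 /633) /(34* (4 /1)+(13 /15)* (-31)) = 275 /345407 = 0.00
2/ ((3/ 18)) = 12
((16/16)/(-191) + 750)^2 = 20520276001/36481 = 562492.15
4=4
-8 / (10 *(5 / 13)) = -2.08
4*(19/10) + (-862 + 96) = -3792/5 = -758.40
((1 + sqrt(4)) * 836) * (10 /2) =12540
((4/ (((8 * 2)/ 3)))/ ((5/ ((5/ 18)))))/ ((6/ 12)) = 1/ 12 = 0.08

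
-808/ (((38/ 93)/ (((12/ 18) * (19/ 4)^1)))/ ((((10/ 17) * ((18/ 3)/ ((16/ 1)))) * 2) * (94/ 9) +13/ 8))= -7962133/ 204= -39030.06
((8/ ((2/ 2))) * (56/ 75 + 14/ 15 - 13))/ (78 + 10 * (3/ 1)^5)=-566/ 15675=-0.04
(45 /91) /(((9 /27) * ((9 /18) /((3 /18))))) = 45 /91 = 0.49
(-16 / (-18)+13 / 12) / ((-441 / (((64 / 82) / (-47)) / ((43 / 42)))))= 1136 / 15660729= 0.00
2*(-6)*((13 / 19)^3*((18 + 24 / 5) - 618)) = 78459264 / 34295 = 2287.78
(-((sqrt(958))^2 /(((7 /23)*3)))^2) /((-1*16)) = 121374289 /1764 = 68806.29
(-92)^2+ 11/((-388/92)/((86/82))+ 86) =686246607/81077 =8464.13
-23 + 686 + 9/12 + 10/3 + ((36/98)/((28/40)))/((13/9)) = 667.45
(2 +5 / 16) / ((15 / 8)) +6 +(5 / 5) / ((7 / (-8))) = 1279 / 210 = 6.09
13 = 13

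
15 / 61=0.25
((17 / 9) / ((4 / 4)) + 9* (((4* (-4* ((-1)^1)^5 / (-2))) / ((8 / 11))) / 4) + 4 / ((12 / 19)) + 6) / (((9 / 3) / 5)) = -1895 / 108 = -17.55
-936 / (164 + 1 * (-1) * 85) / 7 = -936 / 553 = -1.69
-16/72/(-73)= 2/657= 0.00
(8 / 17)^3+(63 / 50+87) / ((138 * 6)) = 14292623 / 67799400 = 0.21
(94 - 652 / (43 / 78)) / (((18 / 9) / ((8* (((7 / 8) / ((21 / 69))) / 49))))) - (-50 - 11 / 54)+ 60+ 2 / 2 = -16418959 / 113778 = -144.31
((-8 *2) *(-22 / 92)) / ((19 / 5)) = 440 / 437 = 1.01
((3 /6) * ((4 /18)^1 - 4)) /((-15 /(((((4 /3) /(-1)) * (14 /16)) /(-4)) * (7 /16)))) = 833 /51840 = 0.02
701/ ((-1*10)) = -701/ 10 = -70.10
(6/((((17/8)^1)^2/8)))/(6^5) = 32/23409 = 0.00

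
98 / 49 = 2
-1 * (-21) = 21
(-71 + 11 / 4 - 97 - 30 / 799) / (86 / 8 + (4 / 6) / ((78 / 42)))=-14.88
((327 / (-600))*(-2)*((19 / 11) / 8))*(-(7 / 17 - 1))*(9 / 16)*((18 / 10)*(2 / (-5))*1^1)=-167751 / 2992000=-0.06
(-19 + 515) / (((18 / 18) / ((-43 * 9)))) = -191952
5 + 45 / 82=5.55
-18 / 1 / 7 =-18 / 7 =-2.57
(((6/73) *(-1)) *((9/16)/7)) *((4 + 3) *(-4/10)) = 27/1460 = 0.02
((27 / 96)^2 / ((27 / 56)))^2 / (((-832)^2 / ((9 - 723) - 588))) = -287091 / 5670699008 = -0.00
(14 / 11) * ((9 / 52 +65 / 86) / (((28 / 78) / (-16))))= -24924 / 473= -52.69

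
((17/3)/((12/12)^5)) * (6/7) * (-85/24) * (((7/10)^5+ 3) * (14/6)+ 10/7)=-5353303927/35280000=-151.74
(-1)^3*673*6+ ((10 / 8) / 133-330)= -2323771 / 532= -4367.99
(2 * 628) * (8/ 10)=5024/ 5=1004.80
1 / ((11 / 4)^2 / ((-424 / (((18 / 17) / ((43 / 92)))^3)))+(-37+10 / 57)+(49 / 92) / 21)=-36188403893804 / 1339208365854251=-0.03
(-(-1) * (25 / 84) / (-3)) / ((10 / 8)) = -5 / 63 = -0.08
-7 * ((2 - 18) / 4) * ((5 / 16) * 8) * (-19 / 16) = -665 / 8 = -83.12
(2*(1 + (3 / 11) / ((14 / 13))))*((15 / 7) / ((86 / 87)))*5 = 1259325 / 46354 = 27.17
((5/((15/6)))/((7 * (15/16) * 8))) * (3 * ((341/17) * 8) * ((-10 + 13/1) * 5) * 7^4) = 11228448/17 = 660496.94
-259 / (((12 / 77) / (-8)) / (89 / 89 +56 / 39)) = 3789170 / 117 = 32386.07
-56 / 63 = -8 / 9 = -0.89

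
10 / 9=1.11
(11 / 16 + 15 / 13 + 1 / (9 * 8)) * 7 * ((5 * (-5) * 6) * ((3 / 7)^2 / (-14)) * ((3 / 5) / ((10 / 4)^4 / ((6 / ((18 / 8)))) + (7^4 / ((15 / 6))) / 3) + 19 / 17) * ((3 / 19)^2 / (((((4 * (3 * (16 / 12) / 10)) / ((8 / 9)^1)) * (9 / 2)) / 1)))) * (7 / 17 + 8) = 362822403625 / 489834670584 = 0.74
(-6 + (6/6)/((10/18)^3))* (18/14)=-27/125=-0.22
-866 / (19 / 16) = -13856 / 19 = -729.26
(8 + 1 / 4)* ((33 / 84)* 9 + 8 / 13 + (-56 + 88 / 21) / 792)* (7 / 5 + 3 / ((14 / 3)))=971729 / 14112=68.86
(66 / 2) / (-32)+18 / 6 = 63 / 32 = 1.97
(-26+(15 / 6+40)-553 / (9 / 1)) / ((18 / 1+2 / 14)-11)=-5663 / 900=-6.29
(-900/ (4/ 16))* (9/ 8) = -4050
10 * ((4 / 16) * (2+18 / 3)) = 20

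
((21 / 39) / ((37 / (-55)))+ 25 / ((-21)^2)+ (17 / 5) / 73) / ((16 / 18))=-53976343 / 68821480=-0.78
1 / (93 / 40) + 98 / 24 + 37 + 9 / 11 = 173221 / 4092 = 42.33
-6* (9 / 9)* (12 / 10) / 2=-18 / 5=-3.60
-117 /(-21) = 39 /7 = 5.57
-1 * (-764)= 764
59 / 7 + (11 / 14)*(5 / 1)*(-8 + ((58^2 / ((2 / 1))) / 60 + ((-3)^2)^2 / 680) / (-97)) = -13375213 / 554064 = -24.14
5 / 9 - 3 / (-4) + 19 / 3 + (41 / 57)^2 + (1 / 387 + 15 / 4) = 3327503 / 279414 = 11.91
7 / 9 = 0.78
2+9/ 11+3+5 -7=42/ 11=3.82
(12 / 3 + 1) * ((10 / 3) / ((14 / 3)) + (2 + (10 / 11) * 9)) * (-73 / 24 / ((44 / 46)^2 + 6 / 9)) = -32399663 / 309232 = -104.77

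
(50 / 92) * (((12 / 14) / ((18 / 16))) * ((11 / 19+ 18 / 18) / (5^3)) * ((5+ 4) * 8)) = 1152 / 3059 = 0.38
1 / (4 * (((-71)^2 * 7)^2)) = 1 / 4980689476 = 0.00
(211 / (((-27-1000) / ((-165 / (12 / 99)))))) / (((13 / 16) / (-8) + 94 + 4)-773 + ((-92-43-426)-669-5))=-36764640 / 251094311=-0.15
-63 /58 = -1.09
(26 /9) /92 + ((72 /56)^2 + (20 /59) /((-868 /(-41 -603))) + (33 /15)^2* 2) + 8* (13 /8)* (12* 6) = 878987106323 /927577350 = 947.62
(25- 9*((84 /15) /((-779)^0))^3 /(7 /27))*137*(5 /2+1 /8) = -2183421471 /1000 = -2183421.47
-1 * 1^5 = -1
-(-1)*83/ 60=83/ 60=1.38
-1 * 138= -138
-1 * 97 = -97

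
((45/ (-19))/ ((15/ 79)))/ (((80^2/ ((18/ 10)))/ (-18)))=19197/ 304000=0.06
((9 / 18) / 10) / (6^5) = 1 / 155520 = 0.00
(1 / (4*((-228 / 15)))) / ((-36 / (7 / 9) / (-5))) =-175 / 98496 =-0.00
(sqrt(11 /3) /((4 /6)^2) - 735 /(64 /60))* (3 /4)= -513.57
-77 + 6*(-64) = -461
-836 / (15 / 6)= -1672 / 5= -334.40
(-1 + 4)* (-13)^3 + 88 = -6503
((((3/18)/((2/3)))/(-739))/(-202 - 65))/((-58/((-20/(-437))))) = -5/5001095298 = -0.00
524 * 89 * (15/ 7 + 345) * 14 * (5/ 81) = 13990800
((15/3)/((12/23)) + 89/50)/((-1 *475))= -3409/142500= -0.02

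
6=6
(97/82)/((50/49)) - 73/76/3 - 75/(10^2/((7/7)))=20821/233700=0.09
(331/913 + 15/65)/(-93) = -7042/1103817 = -0.01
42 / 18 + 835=837.33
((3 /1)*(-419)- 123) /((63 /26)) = -11960 /21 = -569.52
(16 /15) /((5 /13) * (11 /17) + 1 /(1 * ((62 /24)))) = 109616 /65355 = 1.68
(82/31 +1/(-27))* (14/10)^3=748769/104625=7.16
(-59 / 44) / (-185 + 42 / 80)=590 / 81169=0.01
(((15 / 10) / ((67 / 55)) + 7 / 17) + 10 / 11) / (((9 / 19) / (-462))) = -8505749 / 3417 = -2489.24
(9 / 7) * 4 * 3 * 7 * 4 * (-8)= -3456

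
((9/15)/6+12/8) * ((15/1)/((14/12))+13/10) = 3964/175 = 22.65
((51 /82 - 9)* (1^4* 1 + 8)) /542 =-6183 /44444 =-0.14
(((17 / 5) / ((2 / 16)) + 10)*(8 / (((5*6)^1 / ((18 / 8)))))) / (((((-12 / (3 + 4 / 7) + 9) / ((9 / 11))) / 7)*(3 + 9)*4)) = 1953 / 4136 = 0.47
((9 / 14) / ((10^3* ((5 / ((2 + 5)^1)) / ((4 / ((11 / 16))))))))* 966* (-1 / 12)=-0.42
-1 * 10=-10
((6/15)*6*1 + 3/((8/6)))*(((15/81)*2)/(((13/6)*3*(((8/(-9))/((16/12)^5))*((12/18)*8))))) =-248/1053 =-0.24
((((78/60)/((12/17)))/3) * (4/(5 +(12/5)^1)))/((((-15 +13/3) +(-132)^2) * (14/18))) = 663/27060320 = 0.00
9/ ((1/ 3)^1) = 27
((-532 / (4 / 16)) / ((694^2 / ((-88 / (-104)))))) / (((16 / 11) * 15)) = -16093 / 93919020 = -0.00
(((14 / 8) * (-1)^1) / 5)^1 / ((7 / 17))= -17 / 20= -0.85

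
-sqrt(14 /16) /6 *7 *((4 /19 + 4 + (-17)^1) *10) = 2835 *sqrt(14) /76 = 139.57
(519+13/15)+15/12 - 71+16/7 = 190009/420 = 452.40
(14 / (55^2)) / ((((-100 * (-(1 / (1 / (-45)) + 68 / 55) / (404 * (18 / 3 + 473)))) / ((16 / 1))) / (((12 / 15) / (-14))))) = 3096256 / 16548125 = 0.19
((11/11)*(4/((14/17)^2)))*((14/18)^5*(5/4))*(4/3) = 495635/177147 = 2.80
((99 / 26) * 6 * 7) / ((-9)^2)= 77 / 39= 1.97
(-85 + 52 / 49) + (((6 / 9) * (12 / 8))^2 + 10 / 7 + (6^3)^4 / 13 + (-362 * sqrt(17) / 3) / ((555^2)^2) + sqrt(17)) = 284638201513 * sqrt(17) / 284638201875 + 106662282542 / 637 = 167444717.69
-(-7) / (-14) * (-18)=9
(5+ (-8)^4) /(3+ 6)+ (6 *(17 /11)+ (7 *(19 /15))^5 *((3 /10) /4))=509556379823 /111375000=4575.14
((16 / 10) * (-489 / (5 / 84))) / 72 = -4564 / 25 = -182.56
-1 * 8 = -8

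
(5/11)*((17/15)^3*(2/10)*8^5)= 160989184/37125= 4336.41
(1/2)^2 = 0.25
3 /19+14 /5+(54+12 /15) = 5487 /95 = 57.76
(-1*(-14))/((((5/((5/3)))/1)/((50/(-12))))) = -175/9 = -19.44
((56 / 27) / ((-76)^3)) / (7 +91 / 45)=-5 / 9547728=-0.00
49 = 49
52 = 52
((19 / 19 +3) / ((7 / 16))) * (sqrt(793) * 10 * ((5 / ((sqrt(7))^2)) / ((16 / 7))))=200 * sqrt(793) / 7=804.58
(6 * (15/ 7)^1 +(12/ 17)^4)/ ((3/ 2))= 5108028/ 584647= 8.74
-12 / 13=-0.92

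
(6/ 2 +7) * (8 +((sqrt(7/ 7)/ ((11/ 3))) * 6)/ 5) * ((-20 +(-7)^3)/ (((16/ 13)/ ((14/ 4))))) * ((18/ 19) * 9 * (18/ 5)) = -501323823/ 190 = -2638546.44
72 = 72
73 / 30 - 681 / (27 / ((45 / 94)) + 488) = 1.18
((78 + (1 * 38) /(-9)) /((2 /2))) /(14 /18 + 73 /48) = 10624 /331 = 32.10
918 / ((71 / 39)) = 35802 / 71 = 504.25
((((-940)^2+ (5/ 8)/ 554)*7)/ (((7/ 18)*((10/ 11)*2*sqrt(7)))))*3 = 232617243177*sqrt(7)/ 62048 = 9918891.44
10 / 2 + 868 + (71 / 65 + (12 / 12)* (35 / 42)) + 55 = 362671 / 390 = 929.93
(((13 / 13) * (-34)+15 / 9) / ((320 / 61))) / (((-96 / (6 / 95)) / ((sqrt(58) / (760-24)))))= 5917 * sqrt(58) / 1073971200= 0.00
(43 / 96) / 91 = 43 / 8736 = 0.00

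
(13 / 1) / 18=13 / 18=0.72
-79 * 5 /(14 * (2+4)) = -395 /84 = -4.70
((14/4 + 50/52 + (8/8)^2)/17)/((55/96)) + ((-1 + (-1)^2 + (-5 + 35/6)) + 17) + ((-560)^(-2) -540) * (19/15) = -2537161916337/3811808000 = -665.61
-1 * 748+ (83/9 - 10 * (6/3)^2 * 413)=-155329/9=-17258.78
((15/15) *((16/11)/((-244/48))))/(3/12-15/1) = 768/39589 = 0.02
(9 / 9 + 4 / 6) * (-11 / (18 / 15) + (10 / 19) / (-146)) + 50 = 866725 / 24966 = 34.72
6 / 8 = 3 / 4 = 0.75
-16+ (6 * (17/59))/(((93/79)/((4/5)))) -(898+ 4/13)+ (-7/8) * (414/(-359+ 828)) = -29118099059/31861180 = -913.91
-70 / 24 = -35 / 12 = -2.92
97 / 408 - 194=-79055 / 408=-193.76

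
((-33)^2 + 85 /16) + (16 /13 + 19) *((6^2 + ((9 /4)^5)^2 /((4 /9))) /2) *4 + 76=305353.18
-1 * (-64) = 64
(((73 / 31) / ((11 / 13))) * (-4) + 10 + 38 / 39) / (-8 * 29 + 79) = 2096 / 2034747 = 0.00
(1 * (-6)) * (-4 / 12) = 2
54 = 54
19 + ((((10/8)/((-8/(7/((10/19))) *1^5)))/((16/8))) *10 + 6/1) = 935/64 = 14.61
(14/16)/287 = 0.00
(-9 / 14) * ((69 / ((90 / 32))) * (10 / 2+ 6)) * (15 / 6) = -3036 / 7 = -433.71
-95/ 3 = -31.67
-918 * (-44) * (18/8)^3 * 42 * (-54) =-2086968807/2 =-1043484403.50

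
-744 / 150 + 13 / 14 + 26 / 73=-93903 / 25550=-3.68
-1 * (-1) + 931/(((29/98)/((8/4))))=182505/29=6293.28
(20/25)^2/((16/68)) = 68/25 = 2.72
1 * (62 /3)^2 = 3844 /9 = 427.11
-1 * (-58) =58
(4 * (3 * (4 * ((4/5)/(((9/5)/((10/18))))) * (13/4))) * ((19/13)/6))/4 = 190/81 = 2.35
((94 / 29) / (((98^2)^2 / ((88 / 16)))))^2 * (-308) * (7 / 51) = -2940179 / 1861738612324253376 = -0.00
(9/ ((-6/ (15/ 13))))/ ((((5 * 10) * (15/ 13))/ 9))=-27/ 100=-0.27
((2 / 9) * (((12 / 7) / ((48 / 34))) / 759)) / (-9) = -17 / 430353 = -0.00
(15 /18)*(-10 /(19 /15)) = -125 /19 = -6.58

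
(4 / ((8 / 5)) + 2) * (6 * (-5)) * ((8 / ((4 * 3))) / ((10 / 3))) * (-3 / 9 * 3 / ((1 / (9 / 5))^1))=243 / 5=48.60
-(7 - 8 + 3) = -2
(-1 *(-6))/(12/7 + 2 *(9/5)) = 35/31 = 1.13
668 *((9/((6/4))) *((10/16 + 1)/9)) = 2171/3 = 723.67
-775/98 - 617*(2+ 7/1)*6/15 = -1092263/490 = -2229.11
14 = 14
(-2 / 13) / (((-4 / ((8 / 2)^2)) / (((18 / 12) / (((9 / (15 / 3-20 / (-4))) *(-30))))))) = -4 / 117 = -0.03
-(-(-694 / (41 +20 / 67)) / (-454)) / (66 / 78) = 302237 / 6909199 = 0.04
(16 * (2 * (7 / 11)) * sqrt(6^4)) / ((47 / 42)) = 338688 / 517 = 655.10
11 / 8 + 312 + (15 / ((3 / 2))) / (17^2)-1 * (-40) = 817083 / 2312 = 353.41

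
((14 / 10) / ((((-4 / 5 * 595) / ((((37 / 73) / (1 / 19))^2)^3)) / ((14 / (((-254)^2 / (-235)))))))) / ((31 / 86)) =1707639938748705191363 / 5145353403098612348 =331.88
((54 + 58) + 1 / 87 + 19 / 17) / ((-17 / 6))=-334636 / 8381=-39.93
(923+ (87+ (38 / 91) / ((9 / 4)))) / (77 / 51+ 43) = 7032407 / 309855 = 22.70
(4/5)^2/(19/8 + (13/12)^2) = 2304/12775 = 0.18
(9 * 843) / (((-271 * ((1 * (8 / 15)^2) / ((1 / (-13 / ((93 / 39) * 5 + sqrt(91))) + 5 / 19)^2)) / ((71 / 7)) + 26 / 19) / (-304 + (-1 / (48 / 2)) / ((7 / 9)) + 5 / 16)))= 894066.00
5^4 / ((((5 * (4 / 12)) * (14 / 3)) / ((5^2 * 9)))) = 253125 / 14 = 18080.36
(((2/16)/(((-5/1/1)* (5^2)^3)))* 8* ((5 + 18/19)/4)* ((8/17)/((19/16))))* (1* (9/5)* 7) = -227808/2397265625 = -0.00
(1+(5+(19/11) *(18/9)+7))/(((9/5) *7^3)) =905/33957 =0.03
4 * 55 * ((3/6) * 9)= 990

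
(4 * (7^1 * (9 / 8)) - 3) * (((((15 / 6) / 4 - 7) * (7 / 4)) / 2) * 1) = -20349 / 128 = -158.98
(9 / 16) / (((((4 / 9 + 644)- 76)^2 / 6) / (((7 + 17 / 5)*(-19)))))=-540189 / 261734560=-0.00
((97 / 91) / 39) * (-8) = -776 / 3549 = -0.22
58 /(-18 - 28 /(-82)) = -3.28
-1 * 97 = -97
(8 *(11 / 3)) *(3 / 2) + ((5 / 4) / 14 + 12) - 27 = 1629 / 56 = 29.09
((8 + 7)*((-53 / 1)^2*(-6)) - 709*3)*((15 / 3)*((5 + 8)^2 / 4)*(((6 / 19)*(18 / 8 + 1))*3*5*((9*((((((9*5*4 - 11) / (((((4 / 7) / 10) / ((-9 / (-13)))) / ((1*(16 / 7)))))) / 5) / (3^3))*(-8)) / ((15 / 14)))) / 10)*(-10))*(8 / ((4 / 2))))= -146790114045120 / 19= -7725795476058.95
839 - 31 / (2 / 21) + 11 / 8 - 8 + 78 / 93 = 125913 / 248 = 507.71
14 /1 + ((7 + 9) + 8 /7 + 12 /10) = 1132 /35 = 32.34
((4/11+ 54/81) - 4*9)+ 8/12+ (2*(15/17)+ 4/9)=-54014/1683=-32.09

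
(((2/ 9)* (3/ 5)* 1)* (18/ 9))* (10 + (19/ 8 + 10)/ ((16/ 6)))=937/ 240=3.90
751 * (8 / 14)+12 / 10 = 430.34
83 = 83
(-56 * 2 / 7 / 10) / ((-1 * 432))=1 / 270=0.00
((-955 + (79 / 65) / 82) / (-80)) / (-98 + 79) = -5090071 / 8101600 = -0.63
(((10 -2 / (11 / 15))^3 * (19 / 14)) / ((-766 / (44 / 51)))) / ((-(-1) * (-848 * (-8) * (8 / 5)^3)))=-296875 / 14029694448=-0.00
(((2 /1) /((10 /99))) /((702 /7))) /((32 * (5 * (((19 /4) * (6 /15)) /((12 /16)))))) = 77 /158080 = 0.00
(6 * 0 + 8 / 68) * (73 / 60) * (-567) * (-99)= 1365903 / 170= 8034.72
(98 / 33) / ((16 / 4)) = 0.74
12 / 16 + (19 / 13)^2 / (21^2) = 225031 / 298116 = 0.75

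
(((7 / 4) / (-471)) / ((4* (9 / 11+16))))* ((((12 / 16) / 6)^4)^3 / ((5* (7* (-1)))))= 11 / 479029728431308800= 0.00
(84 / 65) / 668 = 21 / 10855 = 0.00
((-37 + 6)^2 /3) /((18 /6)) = 961 /9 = 106.78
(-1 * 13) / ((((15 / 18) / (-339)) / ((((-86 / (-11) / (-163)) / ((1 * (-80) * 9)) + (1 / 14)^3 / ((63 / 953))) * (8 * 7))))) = 25404556944 / 15374975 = 1652.33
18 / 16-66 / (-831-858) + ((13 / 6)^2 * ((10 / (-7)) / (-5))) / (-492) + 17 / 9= 26614477 / 8725374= 3.05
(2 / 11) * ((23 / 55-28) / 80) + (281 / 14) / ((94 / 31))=6.56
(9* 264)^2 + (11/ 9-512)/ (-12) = 609705205/ 108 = 5645418.56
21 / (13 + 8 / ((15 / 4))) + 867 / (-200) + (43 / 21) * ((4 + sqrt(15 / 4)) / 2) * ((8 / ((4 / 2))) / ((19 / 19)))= 43 * sqrt(15) / 21 + 12807611 / 953400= 21.36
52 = 52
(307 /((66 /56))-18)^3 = 512384096008 /35937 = 14257842.78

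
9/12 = 3/4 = 0.75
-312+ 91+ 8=-213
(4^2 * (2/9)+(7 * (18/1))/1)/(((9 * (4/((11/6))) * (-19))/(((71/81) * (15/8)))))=-2276615/3989088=-0.57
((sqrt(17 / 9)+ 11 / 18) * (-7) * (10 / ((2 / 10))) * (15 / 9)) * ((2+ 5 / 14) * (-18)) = 15125+ 8250 * sqrt(17) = 49140.62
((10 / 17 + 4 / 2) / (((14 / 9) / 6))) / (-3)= -396 / 119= -3.33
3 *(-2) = -6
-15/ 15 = -1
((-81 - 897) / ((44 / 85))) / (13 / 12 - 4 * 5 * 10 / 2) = 249390 / 13057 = 19.10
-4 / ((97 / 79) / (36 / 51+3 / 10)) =-27018 / 8245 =-3.28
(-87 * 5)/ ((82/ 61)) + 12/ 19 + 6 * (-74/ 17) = -9245829/ 26486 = -349.08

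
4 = 4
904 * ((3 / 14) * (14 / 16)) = 339 / 2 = 169.50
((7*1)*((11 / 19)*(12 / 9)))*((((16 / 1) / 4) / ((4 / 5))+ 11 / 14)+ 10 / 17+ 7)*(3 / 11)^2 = 19098 / 3553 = 5.38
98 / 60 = 49 / 30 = 1.63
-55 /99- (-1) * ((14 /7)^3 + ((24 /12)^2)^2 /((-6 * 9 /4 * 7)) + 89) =96.28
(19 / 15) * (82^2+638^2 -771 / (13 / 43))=101570789 / 195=520875.84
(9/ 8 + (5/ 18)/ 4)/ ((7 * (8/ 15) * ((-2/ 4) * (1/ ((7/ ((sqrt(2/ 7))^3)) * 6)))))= -1505 * sqrt(14)/ 32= -175.97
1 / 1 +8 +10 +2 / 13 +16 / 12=799 / 39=20.49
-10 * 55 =-550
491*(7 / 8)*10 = 17185 / 4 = 4296.25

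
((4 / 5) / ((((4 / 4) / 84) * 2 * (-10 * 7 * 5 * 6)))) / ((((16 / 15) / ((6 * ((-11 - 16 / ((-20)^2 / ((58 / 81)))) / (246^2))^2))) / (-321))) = 53367629123 / 55619453763000000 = 0.00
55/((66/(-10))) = -25/3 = -8.33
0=0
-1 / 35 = -0.03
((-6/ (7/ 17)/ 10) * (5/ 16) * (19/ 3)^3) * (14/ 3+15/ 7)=-16674229/ 21168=-787.71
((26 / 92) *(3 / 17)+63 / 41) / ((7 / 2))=50865 / 112217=0.45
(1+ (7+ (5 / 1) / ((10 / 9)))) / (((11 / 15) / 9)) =3375 / 22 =153.41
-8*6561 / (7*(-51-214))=52488 / 1855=28.30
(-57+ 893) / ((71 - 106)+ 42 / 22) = -2299 / 91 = -25.26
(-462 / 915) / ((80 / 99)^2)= -754677 / 976000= -0.77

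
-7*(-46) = 322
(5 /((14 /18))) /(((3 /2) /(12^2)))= 4320 /7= 617.14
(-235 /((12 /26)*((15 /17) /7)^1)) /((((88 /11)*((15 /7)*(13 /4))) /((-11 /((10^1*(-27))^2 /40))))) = 430661 /984150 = 0.44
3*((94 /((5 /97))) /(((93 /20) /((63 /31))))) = 2297736 /961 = 2390.98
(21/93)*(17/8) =0.48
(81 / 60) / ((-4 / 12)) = -81 / 20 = -4.05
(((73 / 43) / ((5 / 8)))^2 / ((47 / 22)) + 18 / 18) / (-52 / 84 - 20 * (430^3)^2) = -203191947 / 5768126836996093528243475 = -0.00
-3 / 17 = -0.18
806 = 806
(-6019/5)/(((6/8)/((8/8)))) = -24076/15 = -1605.07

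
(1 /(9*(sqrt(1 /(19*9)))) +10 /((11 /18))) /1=sqrt(19) /3 +180 /11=17.82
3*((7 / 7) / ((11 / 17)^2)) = 867 / 121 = 7.17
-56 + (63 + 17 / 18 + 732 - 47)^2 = 181719217 / 324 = 560861.78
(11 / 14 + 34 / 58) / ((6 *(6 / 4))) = 557 / 3654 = 0.15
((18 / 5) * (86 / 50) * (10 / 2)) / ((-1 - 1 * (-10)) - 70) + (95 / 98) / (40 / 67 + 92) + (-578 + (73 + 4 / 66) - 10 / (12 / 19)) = -483314998483 / 927187800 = -521.27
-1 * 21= -21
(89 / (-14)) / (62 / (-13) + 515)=-1157 / 92862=-0.01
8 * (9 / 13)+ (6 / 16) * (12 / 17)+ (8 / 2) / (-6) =6811 / 1326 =5.14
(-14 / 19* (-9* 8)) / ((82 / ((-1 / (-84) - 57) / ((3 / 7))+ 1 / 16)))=-133973 / 1558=-85.99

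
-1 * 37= -37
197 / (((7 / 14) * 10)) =197 / 5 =39.40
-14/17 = -0.82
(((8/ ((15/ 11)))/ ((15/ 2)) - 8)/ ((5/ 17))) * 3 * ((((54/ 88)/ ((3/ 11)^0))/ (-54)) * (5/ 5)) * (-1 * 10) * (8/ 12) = -13804/ 2475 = -5.58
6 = 6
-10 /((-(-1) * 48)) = -5 /24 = -0.21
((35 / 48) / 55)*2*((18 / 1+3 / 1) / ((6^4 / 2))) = 49 / 57024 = 0.00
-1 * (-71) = 71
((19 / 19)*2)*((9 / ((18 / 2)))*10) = 20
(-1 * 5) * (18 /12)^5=-1215 /32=-37.97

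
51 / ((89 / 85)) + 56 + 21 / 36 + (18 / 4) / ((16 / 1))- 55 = 432091 / 8544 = 50.57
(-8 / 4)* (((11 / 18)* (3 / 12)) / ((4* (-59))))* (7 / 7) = 11 / 8496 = 0.00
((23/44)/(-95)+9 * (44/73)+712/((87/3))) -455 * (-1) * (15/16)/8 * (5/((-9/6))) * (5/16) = -57927759971/2265359360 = -25.57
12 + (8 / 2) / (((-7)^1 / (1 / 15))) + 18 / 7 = 218 / 15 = 14.53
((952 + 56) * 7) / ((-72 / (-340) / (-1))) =-33320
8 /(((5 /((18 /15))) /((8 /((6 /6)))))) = 384 /25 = 15.36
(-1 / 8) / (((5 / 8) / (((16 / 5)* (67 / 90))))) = -536 / 1125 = -0.48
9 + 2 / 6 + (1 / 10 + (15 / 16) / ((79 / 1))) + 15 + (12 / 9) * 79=2460601 / 18960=129.78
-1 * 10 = -10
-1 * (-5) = 5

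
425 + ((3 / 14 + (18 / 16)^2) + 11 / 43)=8220637 / 19264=426.74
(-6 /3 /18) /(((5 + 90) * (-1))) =1 /855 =0.00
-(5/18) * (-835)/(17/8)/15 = 3340/459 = 7.28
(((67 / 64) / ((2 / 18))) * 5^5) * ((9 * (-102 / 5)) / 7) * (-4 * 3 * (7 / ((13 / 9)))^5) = 73575966713011875 / 2970344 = 24770183760.87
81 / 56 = 1.45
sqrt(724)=2 * sqrt(181)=26.91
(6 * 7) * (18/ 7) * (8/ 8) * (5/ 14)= 38.57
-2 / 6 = -1 / 3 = -0.33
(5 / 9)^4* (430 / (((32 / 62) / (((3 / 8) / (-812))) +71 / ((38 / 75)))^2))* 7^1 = 2610580525000 / 8698781974442121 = 0.00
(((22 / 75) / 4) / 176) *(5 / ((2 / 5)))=1 / 192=0.01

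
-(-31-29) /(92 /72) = 1080 /23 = 46.96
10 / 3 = 3.33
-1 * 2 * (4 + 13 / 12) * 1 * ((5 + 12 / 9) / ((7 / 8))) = -4636 / 63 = -73.59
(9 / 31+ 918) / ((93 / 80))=789.93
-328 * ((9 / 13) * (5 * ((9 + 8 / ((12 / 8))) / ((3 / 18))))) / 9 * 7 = -987280 / 13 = -75944.62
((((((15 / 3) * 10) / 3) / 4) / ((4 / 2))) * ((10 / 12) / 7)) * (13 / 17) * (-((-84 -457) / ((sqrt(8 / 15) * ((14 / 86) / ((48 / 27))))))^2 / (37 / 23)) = -404522458827500 / 52426521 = -7715988.99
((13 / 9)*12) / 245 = 0.07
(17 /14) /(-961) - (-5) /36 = 33329 /242172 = 0.14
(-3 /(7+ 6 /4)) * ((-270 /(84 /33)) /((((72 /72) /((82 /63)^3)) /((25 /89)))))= 758131000 /32694417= 23.19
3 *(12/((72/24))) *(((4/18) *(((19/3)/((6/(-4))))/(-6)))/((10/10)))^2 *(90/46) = 0.57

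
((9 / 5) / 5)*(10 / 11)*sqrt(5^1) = 0.73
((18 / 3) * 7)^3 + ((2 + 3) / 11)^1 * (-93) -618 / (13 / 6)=10547751 / 143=73760.50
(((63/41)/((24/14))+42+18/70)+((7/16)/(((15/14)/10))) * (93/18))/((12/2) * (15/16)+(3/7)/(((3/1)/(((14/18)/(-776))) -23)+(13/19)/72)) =191733050528819/16785358843995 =11.42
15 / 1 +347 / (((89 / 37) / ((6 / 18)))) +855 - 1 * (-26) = 252071 / 267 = 944.09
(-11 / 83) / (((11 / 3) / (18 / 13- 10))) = 336 / 1079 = 0.31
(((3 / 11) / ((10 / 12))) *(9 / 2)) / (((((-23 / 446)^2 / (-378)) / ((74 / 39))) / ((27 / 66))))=-676035519768 / 4160585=-162485.69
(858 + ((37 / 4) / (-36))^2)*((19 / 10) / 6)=338064283 / 1244160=271.72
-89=-89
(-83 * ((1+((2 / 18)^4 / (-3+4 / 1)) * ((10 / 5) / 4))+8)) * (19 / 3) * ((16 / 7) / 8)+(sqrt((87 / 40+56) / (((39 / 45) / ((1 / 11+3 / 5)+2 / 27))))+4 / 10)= -930935053 / 688905+sqrt(1397990) / 165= -1344.16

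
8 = 8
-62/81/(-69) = 62/5589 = 0.01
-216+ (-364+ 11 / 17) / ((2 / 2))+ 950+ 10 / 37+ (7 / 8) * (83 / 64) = 119818633 / 322048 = 372.05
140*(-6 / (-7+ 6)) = 840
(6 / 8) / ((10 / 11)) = 33 / 40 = 0.82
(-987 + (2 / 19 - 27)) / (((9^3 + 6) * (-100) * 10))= 344 / 249375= 0.00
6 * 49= 294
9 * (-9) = -81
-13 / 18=-0.72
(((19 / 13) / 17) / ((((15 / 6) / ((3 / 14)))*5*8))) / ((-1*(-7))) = 57 / 2165800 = 0.00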